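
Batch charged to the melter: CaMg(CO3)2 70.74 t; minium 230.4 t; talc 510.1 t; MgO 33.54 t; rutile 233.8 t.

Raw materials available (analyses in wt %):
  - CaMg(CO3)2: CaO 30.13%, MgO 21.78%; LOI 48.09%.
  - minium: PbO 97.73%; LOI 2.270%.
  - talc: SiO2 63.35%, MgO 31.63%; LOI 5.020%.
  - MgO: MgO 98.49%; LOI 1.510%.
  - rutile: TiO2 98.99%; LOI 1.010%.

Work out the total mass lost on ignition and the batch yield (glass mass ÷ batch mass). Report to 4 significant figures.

LOI loss = 67.72 t; glass = 1011 t; yield = 93.72%

Every computation runs at full precision through every step — in-progress results are shown, with 4-significant-figure rounding, in the working; a single rounding yields every reported value. All derived quantities (yield, five oxide percentages, totals, glass mass, LOI) are rebuilt at exact precision starting from the weights per 1011 t of glass precisely as stated by problem or answer.
Each material's LOI contribution:
  CaMg(CO3)2: 70.74 × 0.4809 = 34.02 t
  minium: 230.4 × 0.02270 = 5.230 t
  talc: 510.1 × 0.05020 = 25.61 t
  MgO: 33.54 × 0.01510 = 0.5065 t
  rutile: 233.8 × 0.01010 = 2.361 t
Total LOI = 67.72 t
Glass = batch − LOI = 1079 − 67.72 = 1011 t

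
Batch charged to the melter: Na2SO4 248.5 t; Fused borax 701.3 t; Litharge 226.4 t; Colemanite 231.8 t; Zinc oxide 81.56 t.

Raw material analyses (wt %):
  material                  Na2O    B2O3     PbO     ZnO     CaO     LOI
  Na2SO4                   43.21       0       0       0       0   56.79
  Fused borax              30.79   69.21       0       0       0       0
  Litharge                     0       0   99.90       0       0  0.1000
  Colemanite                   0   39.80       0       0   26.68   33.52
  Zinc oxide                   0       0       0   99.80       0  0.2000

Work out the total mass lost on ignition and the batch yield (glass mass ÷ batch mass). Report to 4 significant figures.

Intermediates are shown rounded to 4 significant figures in the working — all internal work carries full precision at each step — each reported number is rounded once only — the derived quantities are carried at full precision (the five compositions, ignition loss, totals, yield, glass mass) using the weight values for 1270 t of glass, as they appear in the problem or answer text.
Ignition loss by material:
  Na2SO4: 248.5 × 0.5679 = 141.1 t
  Fused borax: 701.3 × 0 = 0 t
  Litharge: 226.4 × 0.001000 = 0.2264 t
  Colemanite: 231.8 × 0.3352 = 77.70 t
  Zinc oxide: 81.56 × 0.002000 = 0.1631 t
Total LOI = 219.2 t
Glass = batch − LOI = 1490 − 219.2 = 1270 t

LOI loss = 219.2 t; glass = 1270 t; yield = 85.28%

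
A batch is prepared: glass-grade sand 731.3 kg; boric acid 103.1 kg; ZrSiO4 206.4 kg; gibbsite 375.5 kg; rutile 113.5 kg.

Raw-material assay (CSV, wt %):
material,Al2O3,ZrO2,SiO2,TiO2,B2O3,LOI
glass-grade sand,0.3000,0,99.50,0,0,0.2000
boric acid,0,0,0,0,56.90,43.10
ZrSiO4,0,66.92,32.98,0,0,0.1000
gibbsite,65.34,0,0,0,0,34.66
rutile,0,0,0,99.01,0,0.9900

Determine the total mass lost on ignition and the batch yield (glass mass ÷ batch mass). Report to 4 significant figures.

LOI loss = 177.4 kg; glass = 1352 kg; yield = 88.41%

Working values are displayed rounded to four significant digits on the page. All arithmetic holds exact precision at each step. Each reported number is rounded just once — all derived quantities (the five compositions, totals, the yield, ignition loss, net glass mass) are re-derived starting from the weights for 1352 kg of glass in full float precision precisely as stated by either problem or answer.
Material-by-material LOI:
  glass-grade sand: 731.3 × 0.002000 = 1.463 kg
  boric acid: 103.1 × 0.4310 = 44.44 kg
  ZrSiO4: 206.4 × 0.001000 = 0.2064 kg
  gibbsite: 375.5 × 0.3466 = 130.1 kg
  rutile: 113.5 × 0.009900 = 1.124 kg
Total LOI = 177.4 kg
Glass = batch − LOI = 1530 − 177.4 = 1352 kg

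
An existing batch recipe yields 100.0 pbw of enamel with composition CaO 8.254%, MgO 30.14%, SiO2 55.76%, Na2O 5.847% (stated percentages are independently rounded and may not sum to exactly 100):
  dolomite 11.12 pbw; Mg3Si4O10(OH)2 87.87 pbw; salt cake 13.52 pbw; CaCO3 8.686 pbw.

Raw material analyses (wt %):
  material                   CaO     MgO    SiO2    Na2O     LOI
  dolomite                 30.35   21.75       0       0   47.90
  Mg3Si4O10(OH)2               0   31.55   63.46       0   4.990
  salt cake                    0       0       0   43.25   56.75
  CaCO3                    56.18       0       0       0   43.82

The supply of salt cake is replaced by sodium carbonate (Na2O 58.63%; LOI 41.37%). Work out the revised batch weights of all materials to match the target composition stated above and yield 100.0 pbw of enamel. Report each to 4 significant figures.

Revised batch per 100.0 pbw enamel:
  dolomite: 11.12 pbw
  Mg3Si4O10(OH)2: 87.87 pbw
  sodium carbonate: 9.973 pbw
  CaCO3: 8.686 pbw
Total batch = 117.6 pbw; LOI loss = 17.64 pbw

Mid-chain values are displayed, with 4-significant-figure rounding, when written out; the whole derivation runs at full precision in all steps; every reported value sees exactly one rounding. The derived quantities (net glass mass, ignition loss, the yield, four oxide percentages, the totals) are recomputed at exact precision from the batch weights on 100.0 pbw of glass, as quoted within the problem or answer text.
Per-oxide target masses for 100.0 pbw enamel:
  CaO: 8.254% × 100.0 = 8.254 pbw
  MgO: 30.14% × 100.0 = 30.14 pbw
  SiO2: 55.76% × 100.0 = 55.76 pbw
  Na2O: 5.847% × 100.0 = 5.847 pbw
Oxide-by-oxide audit from the weights as reported, versus the basis set out (sum by sum, the targets are met modulo rounding of the values):
  CaO: 11.12·0.3035 + 8.686·0.5618 = 8.255 pbw (target 8.254 pbw)
  MgO: 11.12·0.2175 + 87.87·0.3155 = 30.14 pbw (target 30.14 pbw)
  SiO2: 87.87·0.6346 = 55.76 pbw (target 55.76 pbw)
  Na2O: 9.973·0.5863 = 5.847 pbw (target 5.847 pbw)
Glass mass check: the batch minus its LOI: 100.0 pbw (the targets, summed, come to 100.0 pbw; with the basis standing at 100.0 pbw — any gap is answer rounding).
Total batch = Σ batch = 117.6 pbw; loss to ignition Σ batch·LOI = 17.64 pbw; yield = glass ÷ total batch = 85.00%.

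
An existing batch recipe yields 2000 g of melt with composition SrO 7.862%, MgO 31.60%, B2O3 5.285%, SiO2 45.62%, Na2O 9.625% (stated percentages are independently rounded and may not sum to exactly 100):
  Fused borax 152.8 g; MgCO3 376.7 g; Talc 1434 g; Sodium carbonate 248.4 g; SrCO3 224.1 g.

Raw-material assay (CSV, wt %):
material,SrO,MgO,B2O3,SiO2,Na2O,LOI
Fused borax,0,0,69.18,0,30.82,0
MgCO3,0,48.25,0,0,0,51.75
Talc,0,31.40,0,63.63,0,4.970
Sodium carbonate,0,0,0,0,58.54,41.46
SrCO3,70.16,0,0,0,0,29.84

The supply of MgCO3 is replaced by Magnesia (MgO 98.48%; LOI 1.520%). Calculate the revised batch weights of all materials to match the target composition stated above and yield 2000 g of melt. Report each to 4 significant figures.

Revised batch per 2000 g melt:
  Fused borax: 152.8 g
  Magnesia: 184.6 g
  Talc: 1434 g
  Sodium carbonate: 248.4 g
  SrCO3: 224.1 g
Total batch = 2244 g; LOI loss = 243.9 g

All internal work carries full precision at every stage; intermediates are shown with 4-significant-digit rounding within the worked lines; each reported figure undergoes a single rounding — the derived quantities are computed from the batch weights for 2000 g of glass at full float precision (the totals, net glass mass, yield, five oxide percentages, ignition loss), exactly as printed in the problem or answer text.
Oxide-by-oxide targets in 2000 g melt:
  SrO: 7.862% × 2000 = 157.2 g
  MgO: 31.60% × 2000 = 632.0 g
  B2O3: 5.285% × 2000 = 105.7 g
  SiO2: 45.62% × 2000 = 912.4 g
  Na2O: 9.625% × 2000 = 192.5 g
Sums-versus-targets review given the weights on record, per the basis as stated (target by target, the sums agree exact up to rounding of places):
  SrO: 224.1·0.7016 = 157.2 g (target 157.2 g)
  MgO: 184.6·0.9848 + 1434·0.3140 = 632.1 g (target 632.0 g)
  B2O3: 152.8·0.6918 = 105.7 g (target 105.7 g)
  SiO2: 1434·0.6363 = 912.5 g (target 912.4 g)
  Na2O: 152.8·0.3082 + 248.4·0.5854 = 192.5 g (target 192.5 g)
Glass mass check: total batch − LOI = 2000 g (targets for the oxides total 2000 g; the stated basis being 2000 g — a pure rounding effect).
Whole-batch sum: Σ batch = 2244 g; Σ batch·LOI gives LOI loss = 243.9 g; yield, glass over the total, = 89.13%.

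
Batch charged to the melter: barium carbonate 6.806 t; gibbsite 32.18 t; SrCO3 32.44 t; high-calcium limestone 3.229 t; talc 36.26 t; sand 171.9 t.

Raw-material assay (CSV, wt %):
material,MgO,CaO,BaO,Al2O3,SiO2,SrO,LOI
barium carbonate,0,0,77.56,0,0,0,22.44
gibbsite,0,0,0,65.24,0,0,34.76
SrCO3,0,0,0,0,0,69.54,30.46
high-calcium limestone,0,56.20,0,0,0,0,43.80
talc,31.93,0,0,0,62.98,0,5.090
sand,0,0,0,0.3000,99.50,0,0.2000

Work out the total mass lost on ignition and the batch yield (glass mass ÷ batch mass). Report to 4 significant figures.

LOI loss = 26.20 t; glass = 256.6 t; yield = 90.74%

Working values are printed rounded to four significant figures within the worked lines. Each numeric step keeps exact precision all the way through. Every reported result receives exactly one rounding — the derived quantities are computed in full float precision (yield, totals, LOI, net glass mass, the six compositions) starting from the weights for 256.6 t of glass as quoted within the problem or answer text.
Per-material ignition loss:
  barium carbonate: 6.806 × 0.2244 = 1.527 t
  gibbsite: 32.18 × 0.3476 = 11.19 t
  SrCO3: 32.44 × 0.3046 = 9.881 t
  high-calcium limestone: 3.229 × 0.4380 = 1.414 t
  talc: 36.26 × 0.05090 = 1.846 t
  sand: 171.9 × 0.002000 = 0.3438 t
Total LOI = 26.20 t
Glass = batch − LOI = 282.8 − 26.20 = 256.6 t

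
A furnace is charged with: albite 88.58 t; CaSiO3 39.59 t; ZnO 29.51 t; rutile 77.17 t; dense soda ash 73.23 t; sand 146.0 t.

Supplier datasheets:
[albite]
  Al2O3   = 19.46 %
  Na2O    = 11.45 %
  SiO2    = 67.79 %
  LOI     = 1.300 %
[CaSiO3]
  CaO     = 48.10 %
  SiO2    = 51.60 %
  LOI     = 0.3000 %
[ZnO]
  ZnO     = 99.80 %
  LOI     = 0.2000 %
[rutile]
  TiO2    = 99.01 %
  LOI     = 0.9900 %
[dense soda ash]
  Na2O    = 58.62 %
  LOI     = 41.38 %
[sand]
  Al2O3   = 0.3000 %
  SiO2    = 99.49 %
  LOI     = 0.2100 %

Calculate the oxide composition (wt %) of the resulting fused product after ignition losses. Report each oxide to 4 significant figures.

Glass mass = 421.4 t (batch 454.1 − LOI 32.70).
Composition: CaO 4.519%, Al2O3 4.195%, ZnO 6.989%, Na2O 12.59%, TiO2 18.13%, SiO2 53.57%

Every computation maintains full float precision throughout. Values along the way are shown, with 4-significant-digit rounding, between the steps — a single rounding finalizes each reported result; the derived quantities (glass mass, the yield, the totals, the six compositions, LOI) are recomputed at exact precision starting from the weights at 421.4 t of glass, as set out in problem or answer.
Per-oxide mass from batch:
  CaO: 39.59·0.4810 = 19.04 t
  Al2O3: 88.58·0.1946 + 146.0·0.003000 = 17.68 t
  ZnO: 29.51·0.9980 = 29.45 t
  Na2O: 88.58·0.1145 + 73.23·0.5862 = 53.07 t
  TiO2: 77.17·0.9901 = 76.41 t
  SiO2: 88.58·0.6779 + 39.59·0.5160 + 146.0·0.9949 = 225.7 t
LOI: 88.58·0.01300 + 39.59·0.003000 + 29.51·0.002000 + 77.17·0.009900 + 73.23·0.4138 + 146.0·0.002100 = 32.70 t
batch − LOI leaves glass = 454.1 − 32.70 = 421.4 t (matching Σ of the oxides)
wt % = 100 × oxide mass / glass mass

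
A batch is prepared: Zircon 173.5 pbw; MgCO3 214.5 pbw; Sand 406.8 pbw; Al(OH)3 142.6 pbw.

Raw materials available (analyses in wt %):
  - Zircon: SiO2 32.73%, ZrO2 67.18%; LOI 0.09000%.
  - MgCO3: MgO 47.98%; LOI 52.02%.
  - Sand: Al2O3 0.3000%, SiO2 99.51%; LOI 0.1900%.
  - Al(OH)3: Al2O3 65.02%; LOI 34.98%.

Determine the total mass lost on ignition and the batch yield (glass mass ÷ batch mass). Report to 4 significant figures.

LOI loss = 162.4 pbw; glass = 775.0 pbw; yield = 82.68%

The working math runs at exact precision from start to finish; the intermediate values are shown (rounded to four significant figures) between the steps. A single rounding yields every reported number — all derived quantities are rebuilt in full float precision (the four compositions, net glass mass, ignition loss, the totals, yield) using the weight values on 775.0 pbw of glass, exactly as printed in either problem or answer.
Per-material ignition loss:
  Zircon: 173.5 × 9.000e-04 = 0.1561 pbw
  MgCO3: 214.5 × 0.5202 = 111.6 pbw
  Sand: 406.8 × 0.001900 = 0.7729 pbw
  Al(OH)3: 142.6 × 0.3498 = 49.88 pbw
Total LOI = 162.4 pbw
Glass = batch − LOI = 937.4 − 162.4 = 775.0 pbw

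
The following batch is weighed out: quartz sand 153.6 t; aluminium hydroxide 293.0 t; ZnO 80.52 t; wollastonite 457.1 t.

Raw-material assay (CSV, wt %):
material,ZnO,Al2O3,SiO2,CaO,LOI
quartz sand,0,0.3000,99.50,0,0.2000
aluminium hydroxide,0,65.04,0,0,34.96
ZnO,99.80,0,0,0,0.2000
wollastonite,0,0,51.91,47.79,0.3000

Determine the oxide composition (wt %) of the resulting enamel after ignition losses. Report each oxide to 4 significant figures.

Values along the way appear rounded off to 4 significant digits on the page. Full float precision is maintained at each step — a single rounding produces every reported result. The derived quantities, including four oxide percentages, the yield, net glass mass, LOI, the totals, are re-derived starting from the weights per 879.9 t of glass at full float precision precisely as stated by question or answer.
What the batch supplies per oxide:
  ZnO: 80.52·0.9980 = 80.36 t
  Al2O3: 153.6·0.003000 + 293.0·0.6504 = 191.0 t
  SiO2: 153.6·0.9950 + 457.1·0.5191 = 390.1 t
  CaO: 457.1·0.4779 = 218.4 t
LOI: 153.6·0.002000 + 293.0·0.3496 + 80.52·0.002000 + 457.1·0.003000 = 104.3 t
Resulting glass, batch − LOI: 984.2 − 104.3 = 879.9 t (= Σ oxide masses)
oxide / glass × 100 gives the wt %

Glass mass = 879.9 t (batch 984.2 − LOI 104.3).
Composition: ZnO 9.132%, Al2O3 21.71%, SiO2 44.33%, CaO 24.83%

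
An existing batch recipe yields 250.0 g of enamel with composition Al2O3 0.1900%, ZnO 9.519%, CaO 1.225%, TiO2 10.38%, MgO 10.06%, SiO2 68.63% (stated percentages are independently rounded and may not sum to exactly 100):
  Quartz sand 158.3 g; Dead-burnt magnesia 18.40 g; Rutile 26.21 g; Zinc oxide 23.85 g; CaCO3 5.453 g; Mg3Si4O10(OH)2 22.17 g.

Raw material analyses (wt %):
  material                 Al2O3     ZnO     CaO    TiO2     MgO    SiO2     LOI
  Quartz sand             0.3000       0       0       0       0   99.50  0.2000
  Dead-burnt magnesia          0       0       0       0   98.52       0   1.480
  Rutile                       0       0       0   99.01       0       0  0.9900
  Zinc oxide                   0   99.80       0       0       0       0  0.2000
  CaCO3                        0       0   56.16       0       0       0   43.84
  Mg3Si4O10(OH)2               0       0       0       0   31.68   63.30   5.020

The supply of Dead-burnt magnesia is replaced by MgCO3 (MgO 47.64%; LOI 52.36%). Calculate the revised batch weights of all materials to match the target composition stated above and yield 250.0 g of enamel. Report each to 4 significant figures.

Revised batch per 250.0 g enamel:
  Quartz sand: 158.3 g
  MgCO3: 38.05 g
  Rutile: 26.21 g
  Zinc oxide: 23.85 g
  CaCO3: 5.453 g
  Mg3Si4O10(OH)2: 22.17 g
Total batch = 274.0 g; LOI loss = 24.05 g

All arithmetic maintains full float precision in all steps — in-progress results are displayed (rounded to four significant digits) in the printout. A single rounding yields each reported result. Derived quantities (six oxide percentages, the totals, ignition loss, net glass mass, yield) are recomputed in full float precision from the weighed amounts for 250.0 g of glass exactly as shown in problem or answer.
Target oxide masses per 250.0 g enamel:
  Al2O3: 0.1900% × 250.0 = 0.4750 g
  ZnO: 9.519% × 250.0 = 23.80 g
  CaO: 1.225% × 250.0 = 3.062 g
  TiO2: 10.38% × 250.0 = 25.95 g
  MgO: 10.06% × 250.0 = 25.15 g
  SiO2: 68.63% × 250.0 = 171.6 g
Checking each oxide sum given the weights on record, for the quoted basis mass (summed amounts equal target values given rounding of the digits):
  Al2O3: 158.3·0.003000 = 0.4749 g (target 0.4750 g)
  ZnO: 23.85·0.9980 = 23.80 g (target 23.80 g)
  CaO: 5.453·0.5616 = 3.062 g (target 3.062 g)
  TiO2: 26.21·0.9901 = 25.95 g (target 25.95 g)
  MgO: 38.05·0.4764 + 22.17·0.3168 = 25.15 g (target 25.15 g)
  SiO2: 158.3·0.9950 + 22.17·0.6330 = 171.5 g (target 171.6 g)
Glass-mass sanity pass: total charge less LOI = 250.0 g (per-oxide target masses sum to 250.0 g; basis as stated: 250.0 g — a pure rounding effect).
Adding the batch up: Σ batch = 274.0 g; loss to ignition Σ batch·LOI = 24.05 g; the yield ratio, glass ÷ batch: 91.22%.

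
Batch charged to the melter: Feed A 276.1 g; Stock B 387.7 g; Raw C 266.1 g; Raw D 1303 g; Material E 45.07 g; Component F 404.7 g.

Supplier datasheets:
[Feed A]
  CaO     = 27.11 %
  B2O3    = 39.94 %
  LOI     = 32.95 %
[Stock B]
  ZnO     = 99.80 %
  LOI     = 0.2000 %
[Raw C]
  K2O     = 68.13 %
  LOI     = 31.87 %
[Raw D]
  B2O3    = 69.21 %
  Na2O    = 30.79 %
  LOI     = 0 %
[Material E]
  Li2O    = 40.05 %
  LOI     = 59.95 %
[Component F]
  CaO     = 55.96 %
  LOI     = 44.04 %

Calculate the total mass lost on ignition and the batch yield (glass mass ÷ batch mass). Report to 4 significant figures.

In-progress results are printed, with 4-significant-digit rounding, on the page. The working math holds exact precision at each step — a single rounding finalizes each reported number. The derived quantities (glass mass, LOI, the six compositions, yield, totals) are carried using the weight values per 2301 g of glass in full precision, as quoted within either problem or answer.
Ignition loss by material:
  Feed A: 276.1 × 0.3295 = 90.97 g
  Stock B: 387.7 × 0.002000 = 0.7754 g
  Raw C: 266.1 × 0.3187 = 84.81 g
  Raw D: 1303 × 0 = 0 g
  Material E: 45.07 × 0.5995 = 27.02 g
  Component F: 404.7 × 0.4404 = 178.2 g
Total LOI = 381.8 g
Glass = batch − LOI = 2683 − 381.8 = 2301 g

LOI loss = 381.8 g; glass = 2301 g; yield = 85.77%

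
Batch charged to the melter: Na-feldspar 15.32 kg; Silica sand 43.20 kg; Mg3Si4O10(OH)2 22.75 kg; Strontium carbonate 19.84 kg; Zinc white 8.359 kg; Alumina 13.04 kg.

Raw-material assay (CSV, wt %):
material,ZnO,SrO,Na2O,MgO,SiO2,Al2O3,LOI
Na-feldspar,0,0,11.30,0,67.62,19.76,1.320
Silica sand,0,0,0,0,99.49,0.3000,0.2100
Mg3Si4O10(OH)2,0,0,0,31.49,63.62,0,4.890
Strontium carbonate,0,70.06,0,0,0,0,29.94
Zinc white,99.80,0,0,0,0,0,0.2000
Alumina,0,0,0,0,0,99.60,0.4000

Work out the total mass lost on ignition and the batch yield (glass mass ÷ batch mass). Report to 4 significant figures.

All arithmetic carries full precision end to end; values along the way are shown (rounded to 4 significant digits) alongside each step. Every reported number includes exactly one rounding; derived quantities are rebuilt starting from the weights on 115.1 kg of glass in full float precision (totals, yield, net glass mass, LOI, the six compositions), as written in the question or the answer.
Loss on ignition, line by line:
  Na-feldspar: 15.32 × 0.01320 = 0.2022 kg
  Silica sand: 43.20 × 0.002100 = 0.09072 kg
  Mg3Si4O10(OH)2: 22.75 × 0.04890 = 1.112 kg
  Strontium carbonate: 19.84 × 0.2994 = 5.940 kg
  Zinc white: 8.359 × 0.002000 = 0.01672 kg
  Alumina: 13.04 × 0.004000 = 0.05216 kg
Total LOI = 7.414 kg
Glass = batch − LOI = 122.5 − 7.414 = 115.1 kg

LOI loss = 7.414 kg; glass = 115.1 kg; yield = 93.95%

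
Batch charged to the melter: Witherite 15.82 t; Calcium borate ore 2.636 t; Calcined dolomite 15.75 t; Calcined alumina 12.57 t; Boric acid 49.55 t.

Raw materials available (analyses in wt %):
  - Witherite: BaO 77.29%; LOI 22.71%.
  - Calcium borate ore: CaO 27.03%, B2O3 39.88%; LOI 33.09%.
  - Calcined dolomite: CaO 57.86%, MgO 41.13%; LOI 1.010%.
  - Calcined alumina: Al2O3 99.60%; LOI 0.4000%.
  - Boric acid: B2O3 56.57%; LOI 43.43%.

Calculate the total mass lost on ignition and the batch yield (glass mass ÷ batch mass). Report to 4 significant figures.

LOI loss = 26.19 t; glass = 70.13 t; yield = 72.81%

The working math holds full precision in every operation; rounding to four significant figures governs every working value as printed. Each reported value takes exactly one rounding. All derived quantities are carried starting from the weights on 70.13 t of glass in full float precision (LOI, glass mass, totals, yield, five oxide percentages), as given in either problem or answer.
Each material's LOI contribution:
  Witherite: 15.82 × 0.2271 = 3.593 t
  Calcium borate ore: 2.636 × 0.3309 = 0.8723 t
  Calcined dolomite: 15.75 × 0.01010 = 0.1591 t
  Calcined alumina: 12.57 × 0.004000 = 0.05028 t
  Boric acid: 49.55 × 0.4343 = 21.52 t
Total LOI = 26.19 t
Glass = batch − LOI = 96.33 − 26.19 = 70.13 t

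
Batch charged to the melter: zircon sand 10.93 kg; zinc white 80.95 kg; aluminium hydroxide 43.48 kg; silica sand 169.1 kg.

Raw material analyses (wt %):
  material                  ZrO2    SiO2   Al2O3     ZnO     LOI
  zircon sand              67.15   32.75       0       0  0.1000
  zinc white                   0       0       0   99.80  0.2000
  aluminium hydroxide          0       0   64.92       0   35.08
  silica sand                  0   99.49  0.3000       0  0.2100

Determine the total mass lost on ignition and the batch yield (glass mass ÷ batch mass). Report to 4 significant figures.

All arithmetic carries full float precision from start to finish. In-progress results are printed rounded to four significant digits on the page; each reported value is rounded exactly once — the derived quantities (LOI, the yield, totals, glass mass, four oxide percentages) are computed from the batch weights for 288.7 kg of glass at full float precision exactly as printed in the problem or answer text.
Ignition loss by material:
  zircon sand: 10.93 × 0.001000 = 0.01093 kg
  zinc white: 80.95 × 0.002000 = 0.1619 kg
  aluminium hydroxide: 43.48 × 0.3508 = 15.25 kg
  silica sand: 169.1 × 0.002100 = 0.3551 kg
Total LOI = 15.78 kg
Glass = batch − LOI = 304.5 − 15.78 = 288.7 kg

LOI loss = 15.78 kg; glass = 288.7 kg; yield = 94.82%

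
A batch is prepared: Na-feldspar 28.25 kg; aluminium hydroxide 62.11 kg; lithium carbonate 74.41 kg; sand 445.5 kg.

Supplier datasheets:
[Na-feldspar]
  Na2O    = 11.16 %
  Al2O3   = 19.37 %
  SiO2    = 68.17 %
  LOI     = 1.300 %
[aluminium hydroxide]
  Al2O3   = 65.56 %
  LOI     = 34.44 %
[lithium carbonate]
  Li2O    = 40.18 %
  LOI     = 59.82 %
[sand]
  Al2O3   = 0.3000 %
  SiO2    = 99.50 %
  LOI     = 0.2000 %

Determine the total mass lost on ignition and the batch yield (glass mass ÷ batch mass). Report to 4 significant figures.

LOI loss = 67.16 kg; glass = 543.1 kg; yield = 88.99%

All internal work keeps full precision in every operation. Working values appear, rounded to four significant figures, in the printout — exactly one rounding is applied to each reported value — derived quantities are rebuilt from the weighed amounts on 543.1 kg of glass in full float precision (the yield, totals, the four compositions, net glass mass, ignition loss), as quoted within the problem or answer text.
Material-by-material LOI:
  Na-feldspar: 28.25 × 0.01300 = 0.3672 kg
  aluminium hydroxide: 62.11 × 0.3444 = 21.39 kg
  lithium carbonate: 74.41 × 0.5982 = 44.51 kg
  sand: 445.5 × 0.002000 = 0.8910 kg
Total LOI = 67.16 kg
Glass = batch − LOI = 610.3 − 67.16 = 543.1 kg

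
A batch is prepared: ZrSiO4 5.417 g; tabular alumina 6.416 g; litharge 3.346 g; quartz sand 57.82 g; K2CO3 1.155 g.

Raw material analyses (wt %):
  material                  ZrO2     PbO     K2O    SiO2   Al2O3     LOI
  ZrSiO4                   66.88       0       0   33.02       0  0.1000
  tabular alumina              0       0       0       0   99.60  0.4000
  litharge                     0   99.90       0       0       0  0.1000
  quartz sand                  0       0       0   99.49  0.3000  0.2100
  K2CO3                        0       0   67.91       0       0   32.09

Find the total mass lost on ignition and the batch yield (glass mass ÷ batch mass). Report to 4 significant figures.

LOI loss = 0.5265 g; glass = 73.63 g; yield = 99.29%

Working values are shown rounded to 4 significant figures at each printed step — the whole derivation carries full precision from start to finish — a single rounding completes each reported value — the derived quantities are carried at full precision (totals, the five compositions, ignition loss, yield, net glass mass) using the weight values on 73.63 g of glass, as they appear in question or answer.
Each material's LOI contribution:
  ZrSiO4: 5.417 × 0.001000 = 0.005417 g
  tabular alumina: 6.416 × 0.004000 = 0.02566 g
  litharge: 3.346 × 0.001000 = 0.003346 g
  quartz sand: 57.82 × 0.002100 = 0.1214 g
  K2CO3: 1.155 × 0.3209 = 0.3706 g
Total LOI = 0.5265 g
Glass = batch − LOI = 74.15 − 0.5265 = 73.63 g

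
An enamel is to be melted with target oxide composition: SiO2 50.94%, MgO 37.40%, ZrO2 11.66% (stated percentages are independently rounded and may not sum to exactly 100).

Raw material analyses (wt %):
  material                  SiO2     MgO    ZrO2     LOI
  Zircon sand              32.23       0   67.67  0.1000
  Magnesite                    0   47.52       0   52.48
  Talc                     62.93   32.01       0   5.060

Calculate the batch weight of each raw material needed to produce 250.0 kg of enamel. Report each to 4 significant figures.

Every computation carries full precision end to end. Working values are printed, with 4-significant-digit rounding, when written out. Every reported number takes exactly one rounding — derived quantities are re-derived starting from the weights for 250.0 kg of glass in full float precision (three oxide percentages, the yield, glass mass, ignition loss, totals), exactly as printed in the question or the answer.
Oxide mass targets, per 250.0 kg enamel:
  SiO2: 50.94% × 250.0 = 127.4 kg
  MgO: 37.40% × 250.0 = 93.50 kg
  ZrO2: 11.66% × 250.0 = 29.15 kg
Per-oxide balance check with the batch weights as given, per the basis as stated (each sum matches its target mass up to rounding of the answer):
  SiO2: 43.08·0.3223 + 180.3·0.6293 = 127.3 kg (target 127.4 kg)
  MgO: 75.30·0.4752 + 180.3·0.3201 = 93.50 kg (target 93.50 kg)
  ZrO2: 43.08·0.6767 = 29.15 kg (target 29.15 kg)
Mass balance on the glass: net batch after ignition = 250.0 kg (the Σ of target masses is 250.0 kg; stated basis 250.0 kg — deltas are rounding alone).
Whole-batch sum: Σ batch = 298.7 kg; Σ batch·LOI gives LOI loss = 48.68 kg; glass ÷ batch gives a yield of 83.70%.

Batch per 250.0 kg enamel:
  Zircon sand: 43.08 kg
  Magnesite: 75.30 kg
  Talc: 180.3 kg
Total batch = 298.7 kg; LOI loss = 48.68 kg; yield = 83.70%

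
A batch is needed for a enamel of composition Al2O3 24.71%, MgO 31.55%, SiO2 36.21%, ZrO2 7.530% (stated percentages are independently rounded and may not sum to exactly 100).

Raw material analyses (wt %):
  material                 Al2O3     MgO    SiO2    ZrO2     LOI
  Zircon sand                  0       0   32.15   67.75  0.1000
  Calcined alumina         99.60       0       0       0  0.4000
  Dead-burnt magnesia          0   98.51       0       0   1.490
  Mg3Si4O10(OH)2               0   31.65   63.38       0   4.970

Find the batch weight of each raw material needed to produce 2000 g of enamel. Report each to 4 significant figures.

Batch per 2000 g enamel:
  Zircon sand: 222.3 g
  Calcined alumina: 496.2 g
  Dead-burnt magnesia: 309.7 g
  Mg3Si4O10(OH)2: 1030 g
Total batch = 2058 g; LOI loss = 58.01 g; yield = 97.18%

Working values appear (rounded to four significant figures) as written; exact precision is maintained in all steps. Each reported result is rounded a single time — all derived quantities (the totals, net glass mass, four oxide percentages, yield, LOI) are re-derived from the weighed amounts at 2000 g of glass in full precision, as given in the problem or the answer.
Target oxide masses per 2000 g enamel:
  Al2O3: 24.71% × 2000 = 494.2 g
  MgO: 31.55% × 2000 = 631.0 g
  SiO2: 36.21% × 2000 = 724.2 g
  ZrO2: 7.530% × 2000 = 150.6 g
Sums-versus-targets review given the weights on record, at the basis given (oxide sums agree with the targets up to rounding of the answer):
  Al2O3: 496.2·0.9960 = 494.2 g (target 494.2 g)
  MgO: 309.7·0.9851 + 1030·0.3165 = 631.1 g (target 631.0 g)
  SiO2: 222.3·0.3215 + 1030·0.6338 = 724.3 g (target 724.2 g)
  ZrO2: 222.3·0.6775 = 150.6 g (target 150.6 g)
The glass-mass cross-check: Σ batch − LOI loss = 2000 g (summing oxide targets gives 2000 g; basis as stated: 2000 g — a pure rounding effect).
Batch total: Σ batch = 2058 g; loss to ignition Σ batch·LOI = 58.01 g; glass ÷ batch gives a yield of 97.18%.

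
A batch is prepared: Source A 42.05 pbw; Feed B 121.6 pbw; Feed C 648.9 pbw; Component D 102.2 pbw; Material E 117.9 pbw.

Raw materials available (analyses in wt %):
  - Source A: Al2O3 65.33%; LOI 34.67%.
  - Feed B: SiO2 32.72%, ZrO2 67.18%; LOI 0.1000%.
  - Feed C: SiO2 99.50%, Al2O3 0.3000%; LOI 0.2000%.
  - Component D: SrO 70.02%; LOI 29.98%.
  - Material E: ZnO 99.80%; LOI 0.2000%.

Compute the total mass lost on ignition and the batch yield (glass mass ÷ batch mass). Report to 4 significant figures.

LOI loss = 46.87 pbw; glass = 985.8 pbw; yield = 95.46%

Working values are shown, rounded to 4 significant digits, alongside each step — the working math runs at full precision from start to finish — each reported value takes exactly one rounding. All derived quantities, which include the totals, yield, net glass mass, the five compositions, ignition loss, are re-derived at exact precision, exactly as shown in question or answer, starting from the weights on 985.8 pbw of glass.
Each material's LOI contribution:
  Source A: 42.05 × 0.3467 = 14.58 pbw
  Feed B: 121.6 × 0.001000 = 0.1216 pbw
  Feed C: 648.9 × 0.002000 = 1.298 pbw
  Component D: 102.2 × 0.2998 = 30.64 pbw
  Material E: 117.9 × 0.002000 = 0.2358 pbw
Total LOI = 46.87 pbw
Glass = batch − LOI = 1033 − 46.87 = 985.8 pbw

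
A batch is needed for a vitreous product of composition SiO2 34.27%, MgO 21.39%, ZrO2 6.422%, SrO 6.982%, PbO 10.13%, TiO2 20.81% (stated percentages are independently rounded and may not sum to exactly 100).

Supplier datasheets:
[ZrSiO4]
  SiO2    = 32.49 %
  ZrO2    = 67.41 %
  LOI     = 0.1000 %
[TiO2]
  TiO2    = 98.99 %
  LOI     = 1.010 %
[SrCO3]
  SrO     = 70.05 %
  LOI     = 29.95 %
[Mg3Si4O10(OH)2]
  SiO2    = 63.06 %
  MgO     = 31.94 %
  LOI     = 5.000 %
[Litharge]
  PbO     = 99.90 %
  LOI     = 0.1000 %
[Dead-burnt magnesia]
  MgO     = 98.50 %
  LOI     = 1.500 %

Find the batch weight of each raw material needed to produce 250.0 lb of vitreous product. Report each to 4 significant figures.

Batch per 250.0 lb vitreous product:
  ZrSiO4: 23.82 lb
  TiO2: 52.56 lb
  SrCO3: 24.92 lb
  Mg3Si4O10(OH)2: 123.6 lb
  Litharge: 25.35 lb
  Dead-burnt magnesia: 14.21 lb
Total batch = 264.5 lb; LOI loss = 14.44 lb; yield = 94.54%

The working math runs at full precision in all steps; values along the way are displayed, rounded to four significant digits, at each printed step; each reported value takes exactly one rounding. Derived quantities (glass mass, the yield, LOI, six oxide percentages, the totals) are computed in full precision from the batch weights per 250.0 lb of glass, exactly as printed in problem or answer.
The oxide mass targets at 250.0 lb vitreous product:
  SiO2: 34.27% × 250.0 = 85.68 lb
  MgO: 21.39% × 250.0 = 53.48 lb
  ZrO2: 6.422% × 250.0 = 16.06 lb
  SrO: 6.982% × 250.0 = 17.45 lb
  PbO: 10.13% × 250.0 = 25.32 lb
  TiO2: 20.81% × 250.0 = 52.02 lb
Mass-balance tally per oxide working from each reported weight, versus the basis set out (each sum matches its target mass modulo rounding of the values):
  SiO2: 23.82·0.3249 + 123.6·0.6306 = 85.68 lb (target 85.68 lb)
  MgO: 123.6·0.3194 + 14.21·0.9850 = 53.47 lb (target 53.48 lb)
  ZrO2: 23.82·0.6741 = 16.06 lb (target 16.06 lb)
  SrO: 24.92·0.7005 = 17.46 lb (target 17.45 lb)
  PbO: 25.35·0.9990 = 25.32 lb (target 25.32 lb)
  TiO2: 52.56·0.9899 = 52.03 lb (target 52.02 lb)
Glass mass check: batch Σ − ignition loss = 250.0 lb (targets for the oxides total 250.0 lb; versus the stated basis of 250.0 lb — deltas are rounding alone).
Batch total: Σ batch = 264.5 lb; the LOI term Σ batch·LOI equals 14.44 lb; glass ÷ batch gives a yield of 94.54%.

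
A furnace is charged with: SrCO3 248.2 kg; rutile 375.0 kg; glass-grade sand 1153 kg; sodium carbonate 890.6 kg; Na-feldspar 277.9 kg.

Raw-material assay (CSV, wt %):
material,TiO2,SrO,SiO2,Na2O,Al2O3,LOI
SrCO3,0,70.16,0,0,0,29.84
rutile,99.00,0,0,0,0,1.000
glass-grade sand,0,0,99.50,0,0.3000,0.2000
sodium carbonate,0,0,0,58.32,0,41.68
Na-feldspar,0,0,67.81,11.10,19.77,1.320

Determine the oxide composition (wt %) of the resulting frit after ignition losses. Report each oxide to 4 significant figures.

Full precision is kept from start to finish — in-progress results are shown rounded to 4 significant figures in the working — exactly one rounding goes into every reported number. Derived quantities (the five compositions, the totals, ignition loss, net glass mass, the yield) are computed from the batch weights per 2490 kg of glass at full precision, exactly as printed in question or answer.
Per-oxide mass from batch:
  TiO2: 375.0·0.9900 = 371.2 kg
  SrO: 248.2·0.7016 = 174.1 kg
  SiO2: 1153·0.9950 + 277.9·0.6781 = 1336 kg
  Na2O: 890.6·0.5832 + 277.9·0.1110 = 550.2 kg
  Al2O3: 1153·0.003000 + 277.9·0.1977 = 58.40 kg
LOI: 248.2·0.2984 + 375.0·0.01000 + 1153·0.002000 + 890.6·0.4168 + 277.9·0.01320 = 455.0 kg
Resulting glass, batch − LOI: 2945 − 455.0 = 2490 kg (= Σ oxide masses)
each oxide over glass, ×100, is wt %

Glass mass = 2490 kg (batch 2945 − LOI 455.0).
Composition: TiO2 14.91%, SrO 6.994%, SiO2 53.65%, Na2O 22.10%, Al2O3 2.346%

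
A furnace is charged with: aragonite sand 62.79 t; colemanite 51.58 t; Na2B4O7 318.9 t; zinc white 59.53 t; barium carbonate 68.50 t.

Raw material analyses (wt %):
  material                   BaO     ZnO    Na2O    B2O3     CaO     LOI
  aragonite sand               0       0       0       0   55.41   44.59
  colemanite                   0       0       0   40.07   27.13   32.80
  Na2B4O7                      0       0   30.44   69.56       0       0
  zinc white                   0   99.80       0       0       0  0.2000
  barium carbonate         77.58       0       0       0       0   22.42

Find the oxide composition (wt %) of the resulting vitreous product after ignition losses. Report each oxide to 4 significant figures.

Glass mass = 500.9 t (batch 561.3 − LOI 60.39).
Composition: BaO 10.61%, ZnO 11.86%, Na2O 19.38%, B2O3 48.41%, CaO 9.739%

Working values are displayed rounded off to 4 significant digits in the working. The whole derivation runs at full precision at every stage; a single rounding completes every reported result; all derived quantities are re-derived at exact precision (the five compositions, ignition loss, yield, net glass mass, totals) from the batch weights at 500.9 t of glass as written in the question or the answer.
Delivered oxide masses:
  BaO: 68.50·0.7758 = 53.14 t
  ZnO: 59.53·0.9980 = 59.41 t
  Na2O: 318.9·0.3044 = 97.07 t
  B2O3: 51.58·0.4007 + 318.9·0.6956 = 242.5 t
  CaO: 62.79·0.5541 + 51.58·0.2713 = 48.79 t
LOI: 62.79·0.4459 + 51.58·0.3280 + 59.53·0.002000 + 68.50·0.2242 = 60.39 t
Net of LOI, the glass mass = 561.3 − 60.39 = 500.9 t (the oxide masses sum to this)
percent by weight: oxide/glass ×100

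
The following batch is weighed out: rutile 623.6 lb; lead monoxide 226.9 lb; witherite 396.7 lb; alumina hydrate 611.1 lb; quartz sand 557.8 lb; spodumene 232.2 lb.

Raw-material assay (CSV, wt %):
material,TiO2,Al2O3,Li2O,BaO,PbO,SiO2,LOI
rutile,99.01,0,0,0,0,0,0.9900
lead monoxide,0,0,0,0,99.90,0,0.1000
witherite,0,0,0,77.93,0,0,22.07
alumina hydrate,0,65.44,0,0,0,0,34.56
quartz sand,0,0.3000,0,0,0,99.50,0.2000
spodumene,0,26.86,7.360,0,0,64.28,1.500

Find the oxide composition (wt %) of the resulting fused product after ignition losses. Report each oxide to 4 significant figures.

The whole derivation keeps full precision in all steps. In-progress results appear (rounded to 4 significant figures) at each printed step; every reported figure takes a single rounding; all derived quantities, which include LOI, the yield, totals, the six compositions, net glass mass, are rebuilt in full float precision, as quoted within either problem or answer, from the weighed amounts at 2339 lb of glass.
Mass of each oxide from the mix:
  TiO2: 623.6·0.9901 = 617.4 lb
  Al2O3: 611.1·0.6544 + 557.8·0.003000 + 232.2·0.2686 = 463.9 lb
  Li2O: 232.2·0.07360 = 17.09 lb
  BaO: 396.7·0.7793 = 309.1 lb
  PbO: 226.9·0.9990 = 226.7 lb
  SiO2: 557.8·0.9950 + 232.2·0.6428 = 704.3 lb
LOI: 623.6·0.009900 + 226.9·0.001000 + 396.7·0.2207 + 611.1·0.3456 + 557.8·0.002000 + 232.2·0.01500 = 309.7 lb
Glass = total batch minus LOI = 2648 − 309.7 = 2339 lb (equal to the oxide-mass sum)
each wt % is 100 × oxide ÷ glass

Glass mass = 2339 lb (batch 2648 − LOI 309.7).
Composition: TiO2 26.40%, Al2O3 19.84%, Li2O 0.7308%, BaO 13.22%, PbO 9.693%, SiO2 30.12%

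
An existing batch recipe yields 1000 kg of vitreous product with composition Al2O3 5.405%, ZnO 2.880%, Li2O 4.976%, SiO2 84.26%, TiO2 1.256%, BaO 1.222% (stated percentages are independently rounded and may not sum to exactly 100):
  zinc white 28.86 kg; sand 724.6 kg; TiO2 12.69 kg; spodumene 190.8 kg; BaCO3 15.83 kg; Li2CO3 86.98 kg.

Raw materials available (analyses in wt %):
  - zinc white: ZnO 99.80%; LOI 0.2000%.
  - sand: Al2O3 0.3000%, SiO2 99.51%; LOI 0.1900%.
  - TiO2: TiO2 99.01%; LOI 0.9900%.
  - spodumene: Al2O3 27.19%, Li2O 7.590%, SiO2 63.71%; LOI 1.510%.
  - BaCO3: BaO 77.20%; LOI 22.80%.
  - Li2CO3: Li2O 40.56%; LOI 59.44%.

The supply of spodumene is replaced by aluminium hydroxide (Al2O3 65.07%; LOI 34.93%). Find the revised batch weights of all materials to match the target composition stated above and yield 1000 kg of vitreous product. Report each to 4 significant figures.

Working values appear, rounded to four significant figures, between the steps; every computation carries full precision at every stage. Each reported number includes exactly one rounding; derived quantities are rebuilt from the batch weights on 1000 kg of glass at exact precision (the yield, ignition loss, net glass mass, totals, six oxide percentages) as given in the question or the answer.
The oxide mass targets at 1000 kg vitreous product:
  Al2O3: 5.405% × 1000 = 54.05 kg
  ZnO: 2.880% × 1000 = 28.80 kg
  Li2O: 4.976% × 1000 = 49.76 kg
  SiO2: 84.26% × 1000 = 842.6 kg
  TiO2: 1.256% × 1000 = 12.56 kg
  BaO: 1.222% × 1000 = 12.22 kg
Verifying the oxide balance applying the batch weights above, under the basis named above (sums match the target masses net of answer rounding effects):
  Al2O3: 846.7·0.003000 + 79.16·0.6507 = 54.05 kg (target 54.05 kg)
  ZnO: 28.86·0.9980 = 28.80 kg (target 28.80 kg)
  Li2O: 122.7·0.4056 = 49.77 kg (target 49.76 kg)
  SiO2: 846.7·0.9951 = 842.6 kg (target 842.6 kg)
  TiO2: 12.69·0.9901 = 12.56 kg (target 12.56 kg)
  BaO: 15.83·0.7720 = 12.22 kg (target 12.22 kg)
The glass-mass cross-check: total charge less LOI = 1000 kg (summing oxide targets gives 1000 kg; the stated basis being 1000 kg — any gap is answer rounding).
Whole-batch sum: Σ batch = 1106 kg; Σ batch·LOI gives LOI loss = 106.0 kg; glass ÷ batch gives a yield of 90.42%.

Revised batch per 1000 kg vitreous product:
  zinc white: 28.86 kg
  sand: 846.7 kg
  TiO2: 12.69 kg
  aluminium hydroxide: 79.16 kg
  BaCO3: 15.83 kg
  Li2CO3: 122.7 kg
Total batch = 1106 kg; LOI loss = 106.0 kg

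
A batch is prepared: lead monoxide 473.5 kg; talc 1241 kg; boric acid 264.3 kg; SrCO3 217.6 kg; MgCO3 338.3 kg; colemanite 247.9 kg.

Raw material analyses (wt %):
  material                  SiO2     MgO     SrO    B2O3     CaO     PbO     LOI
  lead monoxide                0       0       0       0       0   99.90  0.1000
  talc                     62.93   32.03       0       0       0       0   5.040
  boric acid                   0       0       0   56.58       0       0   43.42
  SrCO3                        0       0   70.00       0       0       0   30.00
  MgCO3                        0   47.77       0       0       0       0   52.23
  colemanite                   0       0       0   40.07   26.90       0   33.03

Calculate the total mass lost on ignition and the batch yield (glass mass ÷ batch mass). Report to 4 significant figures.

LOI loss = 501.6 kg; glass = 2281 kg; yield = 81.97%

Working values are displayed rounded off to 4 significant digits on the page. Every computation keeps full float precision end to end — each reported figure is rounded just once. Derived quantities (totals, six oxide percentages, glass mass, yield, LOI) are rebuilt in exact precision starting from the weights per 2281 kg of glass as set out in the question or the answer.
Material-by-material LOI:
  lead monoxide: 473.5 × 0.001000 = 0.4735 kg
  talc: 1241 × 0.05040 = 62.55 kg
  boric acid: 264.3 × 0.4342 = 114.8 kg
  SrCO3: 217.6 × 0.3000 = 65.28 kg
  MgCO3: 338.3 × 0.5223 = 176.7 kg
  colemanite: 247.9 × 0.3303 = 81.88 kg
Total LOI = 501.6 kg
Glass = batch − LOI = 2783 − 501.6 = 2281 kg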